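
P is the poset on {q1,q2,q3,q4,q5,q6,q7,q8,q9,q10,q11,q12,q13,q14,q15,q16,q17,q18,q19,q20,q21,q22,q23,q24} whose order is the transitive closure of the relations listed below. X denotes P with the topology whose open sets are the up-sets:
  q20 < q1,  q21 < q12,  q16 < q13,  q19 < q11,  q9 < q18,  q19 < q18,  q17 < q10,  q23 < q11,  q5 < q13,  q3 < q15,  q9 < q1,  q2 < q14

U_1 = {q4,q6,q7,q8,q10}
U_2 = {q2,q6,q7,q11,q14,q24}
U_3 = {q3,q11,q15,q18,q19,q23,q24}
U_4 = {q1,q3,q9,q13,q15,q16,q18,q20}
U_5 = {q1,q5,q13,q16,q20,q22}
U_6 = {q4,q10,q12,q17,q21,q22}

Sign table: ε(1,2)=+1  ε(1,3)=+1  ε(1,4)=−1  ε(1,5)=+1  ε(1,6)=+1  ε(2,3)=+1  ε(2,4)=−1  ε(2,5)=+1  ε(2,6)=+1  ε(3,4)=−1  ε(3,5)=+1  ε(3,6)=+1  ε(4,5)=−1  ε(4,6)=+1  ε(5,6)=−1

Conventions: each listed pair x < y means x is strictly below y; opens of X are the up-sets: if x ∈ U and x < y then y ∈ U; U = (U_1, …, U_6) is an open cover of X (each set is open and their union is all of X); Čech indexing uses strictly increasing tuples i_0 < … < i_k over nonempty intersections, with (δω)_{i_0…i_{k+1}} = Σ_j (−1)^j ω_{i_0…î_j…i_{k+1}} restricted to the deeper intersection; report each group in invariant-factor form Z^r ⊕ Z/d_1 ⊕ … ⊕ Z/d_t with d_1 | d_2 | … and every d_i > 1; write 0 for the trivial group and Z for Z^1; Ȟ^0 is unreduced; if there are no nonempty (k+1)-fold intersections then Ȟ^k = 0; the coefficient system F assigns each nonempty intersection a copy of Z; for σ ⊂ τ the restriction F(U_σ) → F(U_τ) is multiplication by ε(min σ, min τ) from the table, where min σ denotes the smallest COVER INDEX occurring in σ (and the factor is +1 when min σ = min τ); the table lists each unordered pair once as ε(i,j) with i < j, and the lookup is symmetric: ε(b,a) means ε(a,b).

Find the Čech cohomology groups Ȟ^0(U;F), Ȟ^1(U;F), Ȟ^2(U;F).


nerve simplices:
  U12={q6,q7} U16={q4,q10} U23={q11,q24} U34={q3,q15,q18} U45={q1,q13,q16,q20} U56={q22}
C dims 6,6; δ0: rk 6, SNF 1^5·2
degree 0: 6−6−0 = 0 → Ȟ^0 ≅ 0
degree 1: 6−0−6 = 0 plus torsion [2] → Ȟ^1 ≅ Z/2
degree 2: 0−0−0 = 0 → Ȟ^2 ≅ 0

Ȟ^0 = 0, Ȟ^1 = Z/2 and Ȟ^2 = 0


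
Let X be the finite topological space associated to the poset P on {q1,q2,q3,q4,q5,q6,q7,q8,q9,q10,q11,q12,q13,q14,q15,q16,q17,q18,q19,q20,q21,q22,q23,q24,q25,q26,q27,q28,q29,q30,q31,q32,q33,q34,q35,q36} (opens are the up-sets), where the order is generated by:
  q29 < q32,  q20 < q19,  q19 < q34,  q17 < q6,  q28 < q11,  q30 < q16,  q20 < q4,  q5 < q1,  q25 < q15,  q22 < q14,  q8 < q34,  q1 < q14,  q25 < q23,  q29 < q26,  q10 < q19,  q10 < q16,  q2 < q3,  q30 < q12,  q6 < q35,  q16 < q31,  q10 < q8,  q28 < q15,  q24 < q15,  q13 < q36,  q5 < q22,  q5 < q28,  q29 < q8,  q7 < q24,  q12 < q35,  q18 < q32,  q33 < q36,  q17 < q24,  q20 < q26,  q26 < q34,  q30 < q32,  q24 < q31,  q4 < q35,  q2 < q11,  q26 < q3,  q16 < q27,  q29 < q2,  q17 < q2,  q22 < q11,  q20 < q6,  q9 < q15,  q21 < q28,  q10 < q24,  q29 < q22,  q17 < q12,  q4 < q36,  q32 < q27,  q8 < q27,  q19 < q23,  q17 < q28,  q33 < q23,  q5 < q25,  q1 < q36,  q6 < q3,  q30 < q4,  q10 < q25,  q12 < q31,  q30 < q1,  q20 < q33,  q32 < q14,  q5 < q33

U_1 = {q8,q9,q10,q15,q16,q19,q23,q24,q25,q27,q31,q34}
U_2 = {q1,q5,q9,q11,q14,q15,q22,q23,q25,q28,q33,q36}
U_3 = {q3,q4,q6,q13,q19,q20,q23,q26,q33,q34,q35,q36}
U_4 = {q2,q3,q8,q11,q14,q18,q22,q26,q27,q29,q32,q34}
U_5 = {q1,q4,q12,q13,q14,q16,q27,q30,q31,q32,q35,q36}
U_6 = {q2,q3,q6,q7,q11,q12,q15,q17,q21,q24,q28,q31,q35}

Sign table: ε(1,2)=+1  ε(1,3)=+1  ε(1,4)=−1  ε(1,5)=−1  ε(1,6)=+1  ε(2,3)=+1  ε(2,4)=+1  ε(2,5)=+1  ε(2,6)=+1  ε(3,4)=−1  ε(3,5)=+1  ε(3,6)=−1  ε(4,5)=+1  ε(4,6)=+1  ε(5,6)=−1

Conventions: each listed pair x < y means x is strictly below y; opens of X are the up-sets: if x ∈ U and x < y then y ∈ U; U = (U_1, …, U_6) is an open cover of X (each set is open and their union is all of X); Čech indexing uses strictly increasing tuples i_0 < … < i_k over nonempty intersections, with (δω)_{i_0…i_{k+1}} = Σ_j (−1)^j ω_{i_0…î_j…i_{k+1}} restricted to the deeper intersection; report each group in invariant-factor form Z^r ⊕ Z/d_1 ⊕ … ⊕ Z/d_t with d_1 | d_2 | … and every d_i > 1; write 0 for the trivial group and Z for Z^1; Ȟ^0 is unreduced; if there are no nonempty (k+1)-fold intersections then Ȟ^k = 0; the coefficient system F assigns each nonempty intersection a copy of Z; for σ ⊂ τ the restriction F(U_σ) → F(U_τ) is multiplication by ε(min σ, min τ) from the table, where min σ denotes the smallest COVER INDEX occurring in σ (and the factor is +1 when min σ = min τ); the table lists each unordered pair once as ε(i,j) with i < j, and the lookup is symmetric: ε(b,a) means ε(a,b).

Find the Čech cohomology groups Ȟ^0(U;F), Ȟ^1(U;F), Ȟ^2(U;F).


nerve simplices:
  U12={q9,q15,q23,q25} U13={q19,q23,q34} U14={q8,q27,q34} U15={q16,q27,q31} U16={q15,q24,q31} U23={q23,q33,q36} U24={q11,q14,q22} U25={q1,q14,q36} U26={q11,q15,q28} U34={q3,q26,q34} U35={q4,q13,q35,q36} U36={q3,q6,q35} U45={q14,q27,q32} U46={q2,q3,q11} U56={q12,q31,q35}
  U123={q23} U126={q15} U134={q34} U145={q27} U156={q31} U235={q36} U245={q14} U246={q11} U346={q3} U356={q35}
C dims 6,15,10; δ0: rk 6, SNF 1^5·2; δ1: rk 9, SNF 1^9
degree 0: 6−6−0 = 0 → Ȟ^0 ≅ 0
degree 1: 15−9−6 = 0 plus torsion [2] → Ȟ^1 ≅ Z/2
degree 2: 10−0−9 = 1 → Ȟ^2 ≅ Z

Ȟ^0 = 0, Ȟ^1 = Z/2 and Ȟ^2 = Z


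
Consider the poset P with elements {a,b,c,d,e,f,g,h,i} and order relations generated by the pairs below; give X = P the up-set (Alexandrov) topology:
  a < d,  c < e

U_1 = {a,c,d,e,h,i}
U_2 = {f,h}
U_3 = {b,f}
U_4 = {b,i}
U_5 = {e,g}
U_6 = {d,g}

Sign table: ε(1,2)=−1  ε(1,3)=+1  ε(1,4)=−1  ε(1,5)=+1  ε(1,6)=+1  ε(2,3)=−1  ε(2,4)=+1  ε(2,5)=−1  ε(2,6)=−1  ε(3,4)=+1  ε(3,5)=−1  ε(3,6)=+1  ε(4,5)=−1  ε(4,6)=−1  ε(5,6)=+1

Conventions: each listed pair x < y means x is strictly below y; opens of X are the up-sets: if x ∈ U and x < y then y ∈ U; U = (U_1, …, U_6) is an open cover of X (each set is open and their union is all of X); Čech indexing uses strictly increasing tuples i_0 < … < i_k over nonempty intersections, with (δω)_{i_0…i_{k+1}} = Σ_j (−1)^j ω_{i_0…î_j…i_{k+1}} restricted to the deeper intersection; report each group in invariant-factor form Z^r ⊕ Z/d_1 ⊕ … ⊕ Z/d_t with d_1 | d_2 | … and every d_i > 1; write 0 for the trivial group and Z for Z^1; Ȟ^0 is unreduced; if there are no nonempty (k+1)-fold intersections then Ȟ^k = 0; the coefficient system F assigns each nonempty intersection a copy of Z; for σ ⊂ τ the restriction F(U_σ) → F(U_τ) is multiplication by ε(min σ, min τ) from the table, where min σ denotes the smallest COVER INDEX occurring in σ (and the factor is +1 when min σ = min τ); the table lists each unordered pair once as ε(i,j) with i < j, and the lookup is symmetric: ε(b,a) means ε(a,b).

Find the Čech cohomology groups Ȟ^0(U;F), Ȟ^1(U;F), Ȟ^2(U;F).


nonempty overlaps:
  U12={h} U14={i} U15={e} U16={d} U23={f} U34={b} U56={g}
C dims 6,7; δ0: rk 6, SNF 1^5·2
degree 0: 6−6−0 = 0 → Ȟ^0 ≅ 0
degree 1: 7−0−6 = 1 plus torsion [2] → Ȟ^1 ≅ Z ⊕ Z/2
degree 2: 0−0−0 = 0 → Ȟ^2 ≅ 0

Ȟ^0 ≅ 0,  Ȟ^1 ≅ Z ⊕ Z/2,  Ȟ^2 ≅ 0


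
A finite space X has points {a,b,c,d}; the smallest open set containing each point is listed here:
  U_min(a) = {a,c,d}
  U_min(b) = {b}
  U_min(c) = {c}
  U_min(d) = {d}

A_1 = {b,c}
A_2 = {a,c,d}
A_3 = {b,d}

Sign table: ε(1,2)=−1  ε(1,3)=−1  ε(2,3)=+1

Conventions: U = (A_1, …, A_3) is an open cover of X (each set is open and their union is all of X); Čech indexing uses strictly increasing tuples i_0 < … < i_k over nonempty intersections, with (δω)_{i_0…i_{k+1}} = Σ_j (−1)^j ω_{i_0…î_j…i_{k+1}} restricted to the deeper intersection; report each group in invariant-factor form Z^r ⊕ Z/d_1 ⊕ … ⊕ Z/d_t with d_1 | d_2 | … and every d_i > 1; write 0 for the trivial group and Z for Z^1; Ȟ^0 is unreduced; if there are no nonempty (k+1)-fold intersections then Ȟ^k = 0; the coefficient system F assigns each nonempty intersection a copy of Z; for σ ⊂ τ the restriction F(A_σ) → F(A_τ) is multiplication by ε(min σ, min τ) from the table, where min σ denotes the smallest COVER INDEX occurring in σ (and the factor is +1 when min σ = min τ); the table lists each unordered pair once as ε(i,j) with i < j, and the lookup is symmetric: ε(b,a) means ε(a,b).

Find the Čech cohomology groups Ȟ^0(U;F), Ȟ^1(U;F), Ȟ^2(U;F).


Ȟ^0 = Z; Ȟ^1 = Z; Ȟ^2 = 0

cover nerve:
  A12={c} A13={b} A23={d}
C dims 3,3; δ0: rk 2, SNF 1^2
Ȟ^0: (3−2)−0=1 ⇒ Z
Ȟ^1: (3−0)−2=1 ⇒ Z
Ȟ^2: (0−0)−0=0 ⇒ 0


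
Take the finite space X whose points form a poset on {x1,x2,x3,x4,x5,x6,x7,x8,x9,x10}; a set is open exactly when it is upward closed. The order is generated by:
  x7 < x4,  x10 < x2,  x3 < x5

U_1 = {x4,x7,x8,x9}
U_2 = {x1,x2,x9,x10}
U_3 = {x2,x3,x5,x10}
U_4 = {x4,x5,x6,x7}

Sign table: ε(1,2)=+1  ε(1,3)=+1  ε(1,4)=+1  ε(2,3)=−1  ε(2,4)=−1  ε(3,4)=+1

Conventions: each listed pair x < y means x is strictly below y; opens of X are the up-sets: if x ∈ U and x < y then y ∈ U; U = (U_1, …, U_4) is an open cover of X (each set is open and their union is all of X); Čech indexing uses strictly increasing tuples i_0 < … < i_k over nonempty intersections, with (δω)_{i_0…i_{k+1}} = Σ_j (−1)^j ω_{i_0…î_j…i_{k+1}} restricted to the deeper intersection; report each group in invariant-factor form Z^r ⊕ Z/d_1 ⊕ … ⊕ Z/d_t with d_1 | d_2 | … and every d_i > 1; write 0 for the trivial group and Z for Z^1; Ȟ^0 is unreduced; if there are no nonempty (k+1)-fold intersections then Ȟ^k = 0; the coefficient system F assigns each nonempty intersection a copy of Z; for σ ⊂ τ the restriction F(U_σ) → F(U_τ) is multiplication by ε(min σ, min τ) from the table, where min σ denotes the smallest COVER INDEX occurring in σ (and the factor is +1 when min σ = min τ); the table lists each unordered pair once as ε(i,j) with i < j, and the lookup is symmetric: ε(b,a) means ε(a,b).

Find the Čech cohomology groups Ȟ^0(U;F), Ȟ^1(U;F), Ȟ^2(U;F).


Ȟ^0 = 0, Ȟ^1 = Z/2, Ȟ^2 = 0

nerve of the cover:
  U12={x9} U14={x4,x7} U23={x2,x10} U34={x5}
C dims 4,4; δ0: rk 4, SNF 1^3·2
Ȟ^0 = (4 − 4) − 0 = 0, so Ȟ^0 ≅ 0
Ȟ^1 = (4 − 0) − 4 = 0 plus torsion [2], so Ȟ^1 ≅ Z/2
Ȟ^2 = (0 − 0) − 0 = 0, so Ȟ^2 ≅ 0


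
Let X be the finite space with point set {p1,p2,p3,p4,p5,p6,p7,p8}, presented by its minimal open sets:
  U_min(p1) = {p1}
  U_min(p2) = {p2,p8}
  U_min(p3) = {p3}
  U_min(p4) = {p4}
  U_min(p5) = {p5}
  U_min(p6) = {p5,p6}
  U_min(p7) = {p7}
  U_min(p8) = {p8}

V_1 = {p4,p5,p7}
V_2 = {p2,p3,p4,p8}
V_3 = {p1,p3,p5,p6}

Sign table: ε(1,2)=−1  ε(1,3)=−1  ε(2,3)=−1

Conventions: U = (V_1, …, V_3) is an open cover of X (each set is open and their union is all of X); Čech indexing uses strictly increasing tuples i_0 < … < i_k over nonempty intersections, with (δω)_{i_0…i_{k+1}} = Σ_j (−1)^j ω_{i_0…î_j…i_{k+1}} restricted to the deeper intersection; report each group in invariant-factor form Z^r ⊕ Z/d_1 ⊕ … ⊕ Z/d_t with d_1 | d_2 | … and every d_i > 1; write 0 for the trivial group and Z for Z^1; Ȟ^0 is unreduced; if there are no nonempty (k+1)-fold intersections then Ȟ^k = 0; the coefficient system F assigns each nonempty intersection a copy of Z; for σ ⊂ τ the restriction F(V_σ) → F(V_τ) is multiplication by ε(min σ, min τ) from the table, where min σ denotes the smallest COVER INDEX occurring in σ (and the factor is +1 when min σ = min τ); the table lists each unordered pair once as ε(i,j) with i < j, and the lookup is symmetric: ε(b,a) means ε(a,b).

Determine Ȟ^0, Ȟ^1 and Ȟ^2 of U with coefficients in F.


Ȟ^0 = 0, Ȟ^1 = Z/2, Ȟ^2 = 0

nonempty intersections:
  V12={p4} V13={p5} V23={p3}
C dims 3,3; δ0: rk 3, SNF 1^2·2
Ȟ^0: (3−3)−0=0 ⇒ 0
Ȟ^1: (3−0)−3=0 plus torsion [2] ⇒ Z/2
Ȟ^2: (0−0)−0=0 ⇒ 0


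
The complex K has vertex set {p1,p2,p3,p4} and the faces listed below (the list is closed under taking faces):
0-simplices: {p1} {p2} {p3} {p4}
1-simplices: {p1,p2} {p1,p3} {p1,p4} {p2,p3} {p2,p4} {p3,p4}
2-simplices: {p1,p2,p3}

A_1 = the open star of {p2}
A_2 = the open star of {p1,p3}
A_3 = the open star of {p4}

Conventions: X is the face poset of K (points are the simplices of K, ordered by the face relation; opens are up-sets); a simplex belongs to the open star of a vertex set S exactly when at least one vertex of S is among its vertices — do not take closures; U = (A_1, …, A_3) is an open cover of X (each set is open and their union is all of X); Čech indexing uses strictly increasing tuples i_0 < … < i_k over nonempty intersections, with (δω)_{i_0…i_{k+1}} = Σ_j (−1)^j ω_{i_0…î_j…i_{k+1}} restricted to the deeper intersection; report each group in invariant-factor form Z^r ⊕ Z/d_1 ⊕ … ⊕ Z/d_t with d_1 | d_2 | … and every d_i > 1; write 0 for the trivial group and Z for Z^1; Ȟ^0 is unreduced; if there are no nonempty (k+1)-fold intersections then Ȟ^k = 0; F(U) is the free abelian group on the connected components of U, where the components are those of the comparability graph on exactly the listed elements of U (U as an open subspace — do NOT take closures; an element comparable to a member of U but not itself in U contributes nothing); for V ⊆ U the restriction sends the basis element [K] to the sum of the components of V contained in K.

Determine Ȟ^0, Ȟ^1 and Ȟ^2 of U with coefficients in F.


Ȟ^0 ≅ Z, Ȟ^1 ≅ Z^2 and Ȟ^2 ≅ 0

cover nerve:
  A1={{p2},{p1,p2},{p2,p3},{p2,p4},{p1,p2,p3}} A2={{p1},{p3},{p1,p2},{p1,p3},{p1,p4},{p2,p3},{p3,p4},{p1,p2,p3}} A3={{p4},{p1,p4},{p2,p4},{p3,p4}}
  A12={{p1,p2},{p2,p3},{p1,p2,p3}} A13={{p2,p4}} A23={{p1,p4},{p3,p4}}
components per intersection:
  A1: {{p2},{p1,p2},{p2,p3},{p2,p4},{p1,p2,p3}}
  A2: {{p1},{p3},{p1,p2},{p1,p3},{p1,p4},{p2,p3},{p3,p4},{p1,p2,p3}}
  A3: {{p4},{p1,p4},{p2,p4},{p3,p4}}
  A12: {{p1,p2},{p2,p3},{p1,p2,p3}}
  A13: {{p2,p4}}
  A23: {{p1,p4}} {{p3,p4}}
C dims 3,4; δ0: rk 2, SNF 1^2
Ȟ^0: (3−2)−0=1 ⇒ Z
Ȟ^1: (4−0)−2=2 ⇒ Z^2
Ȟ^2: (0−0)−0=0 ⇒ 0


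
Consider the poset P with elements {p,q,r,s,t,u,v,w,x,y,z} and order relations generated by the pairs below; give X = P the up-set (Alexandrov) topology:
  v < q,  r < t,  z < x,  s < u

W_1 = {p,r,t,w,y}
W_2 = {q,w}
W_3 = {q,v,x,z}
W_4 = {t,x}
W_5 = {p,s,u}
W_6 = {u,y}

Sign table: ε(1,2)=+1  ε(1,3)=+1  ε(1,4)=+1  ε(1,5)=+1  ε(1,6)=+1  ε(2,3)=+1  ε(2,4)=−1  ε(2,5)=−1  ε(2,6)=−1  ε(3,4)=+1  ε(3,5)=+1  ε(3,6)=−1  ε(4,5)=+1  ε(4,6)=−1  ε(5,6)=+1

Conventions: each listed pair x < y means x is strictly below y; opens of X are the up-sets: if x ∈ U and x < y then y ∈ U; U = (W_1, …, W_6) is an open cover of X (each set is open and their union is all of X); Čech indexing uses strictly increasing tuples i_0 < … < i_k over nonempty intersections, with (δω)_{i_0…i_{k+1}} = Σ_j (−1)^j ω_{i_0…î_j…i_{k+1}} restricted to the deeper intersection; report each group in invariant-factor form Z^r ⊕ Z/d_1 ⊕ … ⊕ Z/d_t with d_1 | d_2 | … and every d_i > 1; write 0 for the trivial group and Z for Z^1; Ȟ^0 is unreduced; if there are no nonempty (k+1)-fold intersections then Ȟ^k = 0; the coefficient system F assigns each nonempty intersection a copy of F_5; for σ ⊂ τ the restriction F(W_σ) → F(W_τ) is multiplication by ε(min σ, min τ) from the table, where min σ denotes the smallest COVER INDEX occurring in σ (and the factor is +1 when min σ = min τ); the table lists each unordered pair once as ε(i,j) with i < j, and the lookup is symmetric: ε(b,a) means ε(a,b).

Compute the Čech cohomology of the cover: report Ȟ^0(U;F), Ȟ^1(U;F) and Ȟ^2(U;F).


intersection data:
  W12={w} W14={t} W15={p} W16={y} W23={q} W34={x} W56={u}
C dims 6,7; δ0: rk_F5 5
Ȟ^0 = (6 − 5) − 0 = 1, so Ȟ^0 ≅ Z/5
Ȟ^1 = (7 − 0) − 5 = 2, so Ȟ^1 ≅ Z/5 ⊕ Z/5
Ȟ^2 = (0 − 0) − 0 = 0, so Ȟ^2 ≅ 0

Ȟ^0 = Z/5; Ȟ^1 = Z/5 ⊕ Z/5; Ȟ^2 = 0


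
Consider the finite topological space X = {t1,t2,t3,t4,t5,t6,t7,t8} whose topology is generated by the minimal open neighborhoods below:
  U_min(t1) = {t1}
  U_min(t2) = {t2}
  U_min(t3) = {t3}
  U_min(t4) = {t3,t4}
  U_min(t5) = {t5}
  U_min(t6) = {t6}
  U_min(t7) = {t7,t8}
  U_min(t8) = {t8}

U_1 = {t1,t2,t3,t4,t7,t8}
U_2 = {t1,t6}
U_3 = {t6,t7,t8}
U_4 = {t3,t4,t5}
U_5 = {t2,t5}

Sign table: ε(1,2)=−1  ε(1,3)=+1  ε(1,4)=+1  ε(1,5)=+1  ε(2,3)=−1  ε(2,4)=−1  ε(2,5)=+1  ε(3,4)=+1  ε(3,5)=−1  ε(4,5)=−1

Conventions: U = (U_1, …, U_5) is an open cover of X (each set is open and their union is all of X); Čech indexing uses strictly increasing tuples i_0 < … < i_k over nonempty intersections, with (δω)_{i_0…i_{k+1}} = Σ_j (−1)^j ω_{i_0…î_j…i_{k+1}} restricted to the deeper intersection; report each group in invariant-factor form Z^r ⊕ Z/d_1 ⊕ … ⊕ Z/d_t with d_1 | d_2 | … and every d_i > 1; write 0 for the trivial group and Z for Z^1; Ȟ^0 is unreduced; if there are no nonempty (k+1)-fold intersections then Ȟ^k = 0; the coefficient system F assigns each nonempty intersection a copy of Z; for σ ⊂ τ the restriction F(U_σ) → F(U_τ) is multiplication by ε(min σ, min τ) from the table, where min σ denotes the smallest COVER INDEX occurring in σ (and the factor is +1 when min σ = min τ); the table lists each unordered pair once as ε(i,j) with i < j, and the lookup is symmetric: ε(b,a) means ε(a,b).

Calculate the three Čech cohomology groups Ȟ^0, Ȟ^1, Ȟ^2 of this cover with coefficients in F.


Ȟ^0 ≅ 0, Ȟ^1 ≅ Z ⊕ Z/2 and Ȟ^2 ≅ 0

cover nerve:
  U12={t1} U13={t7,t8} U14={t3,t4} U15={t2} U23={t6} U45={t5}
C dims 5,6; δ0: rk 5, SNF 1^4·2
Ȟ^0: (5−5)−0=0 ⇒ 0
Ȟ^1: (6−0)−5=1 plus torsion [2] ⇒ Z ⊕ Z/2
Ȟ^2: (0−0)−0=0 ⇒ 0


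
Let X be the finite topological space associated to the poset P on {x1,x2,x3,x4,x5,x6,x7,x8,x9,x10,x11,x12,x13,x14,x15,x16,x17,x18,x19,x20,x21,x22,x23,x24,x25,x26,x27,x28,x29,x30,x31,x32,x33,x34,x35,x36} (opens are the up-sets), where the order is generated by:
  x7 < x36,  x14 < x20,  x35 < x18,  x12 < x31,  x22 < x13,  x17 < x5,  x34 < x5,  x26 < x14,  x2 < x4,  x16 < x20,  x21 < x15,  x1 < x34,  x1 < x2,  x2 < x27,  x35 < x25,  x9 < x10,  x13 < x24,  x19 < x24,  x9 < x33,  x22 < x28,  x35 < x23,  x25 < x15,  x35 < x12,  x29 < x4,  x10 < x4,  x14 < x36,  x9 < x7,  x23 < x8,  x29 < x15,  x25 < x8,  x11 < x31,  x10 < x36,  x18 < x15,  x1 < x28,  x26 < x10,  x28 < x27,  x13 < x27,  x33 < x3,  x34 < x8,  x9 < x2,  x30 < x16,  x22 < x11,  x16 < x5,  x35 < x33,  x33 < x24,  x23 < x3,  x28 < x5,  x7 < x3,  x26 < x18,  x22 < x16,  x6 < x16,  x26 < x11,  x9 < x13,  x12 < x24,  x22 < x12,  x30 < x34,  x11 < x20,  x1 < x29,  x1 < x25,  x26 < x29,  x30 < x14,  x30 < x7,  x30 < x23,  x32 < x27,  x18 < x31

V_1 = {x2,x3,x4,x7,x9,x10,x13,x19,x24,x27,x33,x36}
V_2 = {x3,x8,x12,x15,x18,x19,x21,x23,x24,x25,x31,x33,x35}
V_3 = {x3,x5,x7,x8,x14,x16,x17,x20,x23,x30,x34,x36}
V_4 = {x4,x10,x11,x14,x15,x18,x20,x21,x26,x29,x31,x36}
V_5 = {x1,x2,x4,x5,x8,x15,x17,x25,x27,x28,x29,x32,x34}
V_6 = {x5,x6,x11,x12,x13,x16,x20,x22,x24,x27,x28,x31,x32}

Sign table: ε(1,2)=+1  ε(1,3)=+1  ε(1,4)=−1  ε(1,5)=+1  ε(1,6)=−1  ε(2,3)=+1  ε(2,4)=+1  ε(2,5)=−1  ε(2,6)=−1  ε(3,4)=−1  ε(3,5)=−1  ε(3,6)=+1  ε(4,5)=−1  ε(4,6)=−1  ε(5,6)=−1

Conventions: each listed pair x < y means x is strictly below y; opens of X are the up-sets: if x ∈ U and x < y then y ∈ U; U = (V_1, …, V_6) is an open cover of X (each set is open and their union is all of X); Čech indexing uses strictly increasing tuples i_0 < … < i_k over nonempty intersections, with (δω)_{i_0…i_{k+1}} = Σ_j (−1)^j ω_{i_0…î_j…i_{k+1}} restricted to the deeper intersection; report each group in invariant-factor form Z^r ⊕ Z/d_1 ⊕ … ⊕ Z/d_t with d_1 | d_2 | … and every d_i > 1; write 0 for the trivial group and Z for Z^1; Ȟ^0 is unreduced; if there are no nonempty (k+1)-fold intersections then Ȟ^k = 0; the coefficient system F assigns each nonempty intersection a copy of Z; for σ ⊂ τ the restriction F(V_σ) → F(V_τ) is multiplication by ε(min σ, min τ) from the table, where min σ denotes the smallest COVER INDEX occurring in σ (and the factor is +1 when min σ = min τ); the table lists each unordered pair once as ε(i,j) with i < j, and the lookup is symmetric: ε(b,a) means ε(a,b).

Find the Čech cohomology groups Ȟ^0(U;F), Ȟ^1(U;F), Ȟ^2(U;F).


Ȟ^0 = 0,  Ȟ^1 = Z/2,  Ȟ^2 = Z

intersection data:
  V12={x3,x19,x24,x33} V13={x3,x7,x36} V14={x4,x10,x36} V15={x2,x4,x27} V16={x13,x24,x27} V23={x3,x8,x23} V24={x15,x18,x21,x31} V25={x8,x15,x25} V26={x12,x24,x31} V34={x14,x20,x36} V35={x5,x8,x17,x34} V36={x5,x16,x20} V45={x4,x15,x29} V46={x11,x20,x31} V56={x5,x27,x28,x32}
  V123={x3} V126={x24} V134={x36} V145={x4} V156={x27} V235={x8} V245={x15} V246={x31} V346={x20} V356={x5}
C dims 6,15,10; δ0: rk 6, SNF 1^5·2; δ1: rk 9, SNF 1^9
Ȟ^0 = (6 − 6) − 0 = 0, so Ȟ^0 ≅ 0
Ȟ^1 = (15 − 9) − 6 = 0 plus torsion [2], so Ȟ^1 ≅ Z/2
Ȟ^2 = (10 − 0) − 9 = 1, so Ȟ^2 ≅ Z


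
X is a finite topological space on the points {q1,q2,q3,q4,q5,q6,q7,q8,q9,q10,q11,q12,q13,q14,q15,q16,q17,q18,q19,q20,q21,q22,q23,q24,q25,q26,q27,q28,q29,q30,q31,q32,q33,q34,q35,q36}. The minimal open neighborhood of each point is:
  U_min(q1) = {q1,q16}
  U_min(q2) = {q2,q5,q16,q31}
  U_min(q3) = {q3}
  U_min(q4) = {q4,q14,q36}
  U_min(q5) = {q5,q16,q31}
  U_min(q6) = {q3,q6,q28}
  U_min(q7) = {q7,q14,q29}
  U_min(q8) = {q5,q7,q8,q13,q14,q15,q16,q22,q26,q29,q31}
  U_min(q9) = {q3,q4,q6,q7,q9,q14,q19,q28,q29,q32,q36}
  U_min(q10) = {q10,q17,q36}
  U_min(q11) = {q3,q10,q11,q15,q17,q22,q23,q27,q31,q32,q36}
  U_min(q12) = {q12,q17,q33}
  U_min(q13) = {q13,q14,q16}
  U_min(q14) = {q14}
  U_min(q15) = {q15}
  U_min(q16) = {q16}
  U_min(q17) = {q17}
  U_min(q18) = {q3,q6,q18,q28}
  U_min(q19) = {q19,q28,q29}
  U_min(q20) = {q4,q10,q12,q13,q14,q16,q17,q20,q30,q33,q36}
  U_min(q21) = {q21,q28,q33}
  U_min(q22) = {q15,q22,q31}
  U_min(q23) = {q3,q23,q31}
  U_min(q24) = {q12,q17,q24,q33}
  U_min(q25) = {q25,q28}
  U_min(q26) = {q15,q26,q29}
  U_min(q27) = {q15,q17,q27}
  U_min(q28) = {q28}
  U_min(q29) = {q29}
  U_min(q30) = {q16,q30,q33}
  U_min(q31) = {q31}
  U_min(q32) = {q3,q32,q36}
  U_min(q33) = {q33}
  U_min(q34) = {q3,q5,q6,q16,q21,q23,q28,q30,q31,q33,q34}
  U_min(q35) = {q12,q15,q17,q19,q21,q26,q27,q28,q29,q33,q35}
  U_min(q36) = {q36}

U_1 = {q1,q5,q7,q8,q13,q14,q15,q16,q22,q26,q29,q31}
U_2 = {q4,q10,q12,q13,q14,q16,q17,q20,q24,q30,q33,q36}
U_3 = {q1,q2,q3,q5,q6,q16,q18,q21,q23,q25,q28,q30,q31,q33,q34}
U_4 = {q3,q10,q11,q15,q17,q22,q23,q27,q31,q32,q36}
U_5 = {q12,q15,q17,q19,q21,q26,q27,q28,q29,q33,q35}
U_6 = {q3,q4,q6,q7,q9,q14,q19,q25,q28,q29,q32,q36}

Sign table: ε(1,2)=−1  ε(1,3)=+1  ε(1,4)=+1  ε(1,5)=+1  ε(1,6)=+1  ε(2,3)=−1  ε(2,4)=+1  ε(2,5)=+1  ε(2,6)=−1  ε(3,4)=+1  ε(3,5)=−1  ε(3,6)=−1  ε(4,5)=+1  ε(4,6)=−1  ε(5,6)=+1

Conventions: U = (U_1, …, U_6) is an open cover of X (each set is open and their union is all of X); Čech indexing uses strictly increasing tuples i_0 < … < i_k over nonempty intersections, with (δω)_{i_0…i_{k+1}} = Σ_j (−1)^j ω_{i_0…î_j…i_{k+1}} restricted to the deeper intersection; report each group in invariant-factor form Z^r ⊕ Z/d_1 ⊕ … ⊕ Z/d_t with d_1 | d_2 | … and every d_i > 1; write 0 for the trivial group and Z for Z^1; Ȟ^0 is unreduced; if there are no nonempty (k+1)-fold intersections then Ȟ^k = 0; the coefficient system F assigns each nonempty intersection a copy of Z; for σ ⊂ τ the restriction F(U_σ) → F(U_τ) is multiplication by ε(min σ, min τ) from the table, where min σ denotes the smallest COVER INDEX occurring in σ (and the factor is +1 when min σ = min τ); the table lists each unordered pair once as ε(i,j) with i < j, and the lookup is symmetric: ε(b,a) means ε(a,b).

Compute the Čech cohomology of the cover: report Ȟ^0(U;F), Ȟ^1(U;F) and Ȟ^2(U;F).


intersection data:
  U12={q13,q14,q16} U13={q1,q5,q16,q31} U14={q15,q22,q31} U15={q15,q26,q29} U16={q7,q14,q29} U23={q16,q30,q33} U24={q10,q17,q36} U25={q12,q17,q33} U26={q4,q14,q36} U34={q3,q23,q31} U35={q21,q28,q33} U36={q3,q6,q25,q28} U45={q15,q17,q27} U46={q3,q32,q36} U56={q19,q28,q29}
  U123={q16} U126={q14} U134={q31} U145={q15} U156={q29} U235={q33} U245={q17} U246={q36} U346={q3} U356={q28}
C dims 6,15,10; δ0: rk 6, SNF 1^5·2; δ1: rk 9, SNF 1^9
Ȟ^0 = (6 − 6) − 0 = 0, so Ȟ^0 ≅ 0
Ȟ^1 = (15 − 9) − 6 = 0 plus torsion [2], so Ȟ^1 ≅ Z/2
Ȟ^2 = (10 − 0) − 9 = 1, so Ȟ^2 ≅ Z

Ȟ^0 ≅ 0; Ȟ^1 ≅ Z/2; Ȟ^2 ≅ Z


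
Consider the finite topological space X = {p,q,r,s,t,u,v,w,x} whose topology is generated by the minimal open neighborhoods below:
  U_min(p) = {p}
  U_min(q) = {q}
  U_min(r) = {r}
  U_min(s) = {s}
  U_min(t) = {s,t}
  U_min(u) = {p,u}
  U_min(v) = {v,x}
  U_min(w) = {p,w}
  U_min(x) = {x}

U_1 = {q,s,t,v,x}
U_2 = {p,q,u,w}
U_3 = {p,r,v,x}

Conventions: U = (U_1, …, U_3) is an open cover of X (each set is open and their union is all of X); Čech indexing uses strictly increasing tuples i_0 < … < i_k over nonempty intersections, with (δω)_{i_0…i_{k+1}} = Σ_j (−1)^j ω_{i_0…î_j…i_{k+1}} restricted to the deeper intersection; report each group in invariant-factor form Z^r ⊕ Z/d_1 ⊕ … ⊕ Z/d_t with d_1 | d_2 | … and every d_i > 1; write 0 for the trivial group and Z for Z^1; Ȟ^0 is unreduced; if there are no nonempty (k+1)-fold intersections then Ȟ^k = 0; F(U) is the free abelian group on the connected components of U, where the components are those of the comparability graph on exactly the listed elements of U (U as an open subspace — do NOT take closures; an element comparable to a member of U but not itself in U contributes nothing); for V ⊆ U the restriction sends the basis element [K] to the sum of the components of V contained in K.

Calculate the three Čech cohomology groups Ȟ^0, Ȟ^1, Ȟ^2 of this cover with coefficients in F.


Ȟ^0(U;F) ≅ Z^5; Ȟ^1(U;F) ≅ 0; Ȟ^2(U;F) ≅ 0

nerve simplices:
  U12={q} U13={v,x} U23={p}
components per intersection:
  U1: {q} {s,t} {v,x}
  U2: {p,u,w} {q}
  U3: {p} {r} {v,x}
  U12: {q}
  U13: {v,x}
  U23: {p}
C dims 8,3; δ0: rk 3, SNF 1^3
degree 0: 8−3−0 = 5 → Ȟ^0 ≅ Z^5
degree 1: 3−0−3 = 0 → Ȟ^1 ≅ 0
degree 2: 0−0−0 = 0 → Ȟ^2 ≅ 0


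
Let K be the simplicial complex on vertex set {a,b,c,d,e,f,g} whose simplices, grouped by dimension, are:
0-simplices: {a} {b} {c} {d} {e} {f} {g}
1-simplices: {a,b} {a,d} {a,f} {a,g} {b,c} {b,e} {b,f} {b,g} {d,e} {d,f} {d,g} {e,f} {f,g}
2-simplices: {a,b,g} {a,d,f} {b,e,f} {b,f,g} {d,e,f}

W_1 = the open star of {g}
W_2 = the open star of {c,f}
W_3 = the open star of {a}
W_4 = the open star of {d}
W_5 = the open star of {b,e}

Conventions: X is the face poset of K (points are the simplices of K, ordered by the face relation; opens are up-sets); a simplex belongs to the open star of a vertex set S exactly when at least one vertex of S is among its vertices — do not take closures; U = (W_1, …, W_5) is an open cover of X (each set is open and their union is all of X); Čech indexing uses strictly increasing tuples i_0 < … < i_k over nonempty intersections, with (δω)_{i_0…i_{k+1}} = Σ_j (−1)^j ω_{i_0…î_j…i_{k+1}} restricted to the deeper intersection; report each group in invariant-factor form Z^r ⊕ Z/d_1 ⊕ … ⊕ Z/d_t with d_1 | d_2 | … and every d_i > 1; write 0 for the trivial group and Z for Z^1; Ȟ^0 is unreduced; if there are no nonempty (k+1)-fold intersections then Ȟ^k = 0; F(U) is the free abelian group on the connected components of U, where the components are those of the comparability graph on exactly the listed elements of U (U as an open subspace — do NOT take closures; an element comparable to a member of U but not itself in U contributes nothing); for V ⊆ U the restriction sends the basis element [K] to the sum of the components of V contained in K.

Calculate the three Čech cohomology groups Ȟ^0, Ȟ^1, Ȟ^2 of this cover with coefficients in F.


intersection data:
  W1={{g},{a,g},{b,g},{d,g},{f,g},{a,b,g},{b,f,g}} W2={{c},{f},{a,f},{b,c},{b,f},{d,f},{e,f},{f,g},{a,d,f},{b,e,f},{b,f,g},{d,e,f}} W3={{a},{a,b},{a,d},{a,f},{a,g},{a,b,g},{a,d,f}} W4={{d},{a,d},{d,e},{d,f},{d,g},{a,d,f},{d,e,f}} W5={{b},{e},{a,b},{b,c},{b,e},{b,f},{b,g},{d,e},{e,f},{a,b,g},{b,e,f},{b,f,g},{d,e,f}}
  W12={{f,g},{b,f,g}} W13={{a,g},{a,b,g}} W14={{d,g}} W15={{b,g},{a,b,g},{b,f,g}} W23={{a,f},{a,d,f}} W24={{d,f},{a,d,f},{d,e,f}} W25={{b,c},{b,f},{e,f},{b,e,f},{b,f,g},{d,e,f}} W34={{a,d},{a,d,f}} W35={{a,b},{a,b,g}} W45={{d,e},{d,e,f}}
  W125={{b,f,g}} W135={{a,b,g}} W234={{a,d,f}} W245={{d,e,f}}
components per intersection:
  W1: {{g},{a,g},{b,g},{d,g},{f,g},{a,b,g},{b,f,g}}
  W2: {{c},{b,c}} {{f},{a,f},{b,f},{d,f},{e,f},{f,g},{a,d,f},{b,e,f},{b,f,g},{d,e,f}}
  W3: {{a},{a,b},{a,d},{a,f},{a,g},{a,b,g},{a,d,f}}
  W4: {{d},{a,d},{d,e},{d,f},{d,g},{a,d,f},{d,e,f}}
  W5: {{b},{e},{a,b},{b,c},{b,e},{b,f},{b,g},{d,e},{e,f},{a,b,g},{b,e,f},{b,f,g},{d,e,f}}
  W12: {{f,g},{b,f,g}}
  W13: {{a,g},{a,b,g}}
  W14: {{d,g}}
  W15: {{b,g},{a,b,g},{b,f,g}}
  W23: {{a,f},{a,d,f}}
  W24: {{d,f},{a,d,f},{d,e,f}}
  W25: {{b,c}} {{b,f},{e,f},{b,e,f},{b,f,g},{d,e,f}}
  W34: {{a,d},{a,d,f}}
  W35: {{a,b},{a,b,g}}
  W45: {{d,e},{d,e,f}}
  W125: {{b,f,g}}
  W135: {{a,b,g}}
  W234: {{a,d,f}}
  W245: {{d,e,f}}
C dims 6,11,4; δ0: rk 5, SNF 1^5; δ1: rk 4, SNF 1^4
Ȟ^0 = (6 − 5) − 0 = 1, so Ȟ^0 ≅ Z
Ȟ^1 = (11 − 4) − 5 = 2, so Ȟ^1 ≅ Z^2
Ȟ^2 = (4 − 0) − 4 = 0, so Ȟ^2 ≅ 0

Ȟ^0(U;F) ≅ Z, Ȟ^1(U;F) ≅ Z^2 and Ȟ^2(U;F) ≅ 0


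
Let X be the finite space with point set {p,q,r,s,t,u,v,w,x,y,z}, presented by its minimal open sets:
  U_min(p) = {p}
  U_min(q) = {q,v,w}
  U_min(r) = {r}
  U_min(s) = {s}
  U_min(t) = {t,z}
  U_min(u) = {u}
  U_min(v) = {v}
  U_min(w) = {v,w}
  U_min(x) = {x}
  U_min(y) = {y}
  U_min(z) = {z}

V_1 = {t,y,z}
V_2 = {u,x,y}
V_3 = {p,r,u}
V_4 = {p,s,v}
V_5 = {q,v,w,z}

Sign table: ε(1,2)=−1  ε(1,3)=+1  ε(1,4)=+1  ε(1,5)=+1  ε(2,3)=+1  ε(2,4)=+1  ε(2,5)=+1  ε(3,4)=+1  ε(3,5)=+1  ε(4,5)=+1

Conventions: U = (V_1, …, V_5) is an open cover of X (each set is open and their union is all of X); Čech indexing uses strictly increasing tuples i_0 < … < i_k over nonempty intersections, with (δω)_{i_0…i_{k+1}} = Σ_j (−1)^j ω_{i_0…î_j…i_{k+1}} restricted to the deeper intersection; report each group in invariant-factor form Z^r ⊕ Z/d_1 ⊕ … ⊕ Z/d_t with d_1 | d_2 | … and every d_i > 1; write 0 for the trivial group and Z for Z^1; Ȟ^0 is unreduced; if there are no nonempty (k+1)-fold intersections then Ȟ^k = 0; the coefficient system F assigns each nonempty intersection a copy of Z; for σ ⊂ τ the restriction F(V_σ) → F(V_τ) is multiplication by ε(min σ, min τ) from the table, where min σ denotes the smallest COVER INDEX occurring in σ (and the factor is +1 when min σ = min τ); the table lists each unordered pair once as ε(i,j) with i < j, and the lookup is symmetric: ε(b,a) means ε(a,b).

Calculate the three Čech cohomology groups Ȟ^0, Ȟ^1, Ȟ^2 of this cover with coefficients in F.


nerve simplices:
  V12={y} V15={z} V23={u} V34={p} V45={v}
C dims 5,5; δ0: rk 5, SNF 1^4·2
degree 0: 5−5−0 = 0 → Ȟ^0 ≅ 0
degree 1: 5−0−5 = 0 plus torsion [2] → Ȟ^1 ≅ Z/2
degree 2: 0−0−0 = 0 → Ȟ^2 ≅ 0

Ȟ^0(U;F) ≅ 0, Ȟ^1(U;F) ≅ Z/2 and Ȟ^2(U;F) ≅ 0


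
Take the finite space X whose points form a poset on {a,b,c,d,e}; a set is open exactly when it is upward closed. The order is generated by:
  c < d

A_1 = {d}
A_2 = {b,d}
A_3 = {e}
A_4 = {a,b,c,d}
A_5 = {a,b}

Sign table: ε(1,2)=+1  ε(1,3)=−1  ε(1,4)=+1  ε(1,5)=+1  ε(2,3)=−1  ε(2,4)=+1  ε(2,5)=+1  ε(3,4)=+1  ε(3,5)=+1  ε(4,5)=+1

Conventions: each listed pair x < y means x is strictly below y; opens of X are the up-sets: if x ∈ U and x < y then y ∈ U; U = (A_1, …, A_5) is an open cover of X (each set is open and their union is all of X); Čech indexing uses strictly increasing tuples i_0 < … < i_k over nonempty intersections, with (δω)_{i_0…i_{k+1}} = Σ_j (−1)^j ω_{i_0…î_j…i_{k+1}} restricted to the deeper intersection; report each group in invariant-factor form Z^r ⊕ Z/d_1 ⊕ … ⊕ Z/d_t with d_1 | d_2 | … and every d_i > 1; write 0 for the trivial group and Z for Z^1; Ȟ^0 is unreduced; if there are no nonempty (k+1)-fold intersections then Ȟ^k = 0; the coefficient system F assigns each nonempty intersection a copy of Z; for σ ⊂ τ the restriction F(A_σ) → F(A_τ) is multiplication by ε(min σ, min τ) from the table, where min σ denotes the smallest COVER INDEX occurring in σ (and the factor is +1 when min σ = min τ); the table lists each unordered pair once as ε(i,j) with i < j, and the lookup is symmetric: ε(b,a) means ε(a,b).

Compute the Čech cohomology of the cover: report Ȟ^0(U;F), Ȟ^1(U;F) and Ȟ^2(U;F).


nerve simplices:
  A12={d} A14={d} A24={b,d} A25={b} A45={a,b}
  A124={d} A245={b}
C dims 5,5,2; δ0: rk 3, SNF 1^3; δ1: rk 2, SNF 1^2
degree 0: 5−3−0 = 2 → Ȟ^0 ≅ Z^2
degree 1: 5−2−3 = 0 → Ȟ^1 ≅ 0
degree 2: 2−0−2 = 0 → Ȟ^2 ≅ 0

Ȟ^0 ≅ Z^2, Ȟ^1 ≅ 0 and Ȟ^2 ≅ 0


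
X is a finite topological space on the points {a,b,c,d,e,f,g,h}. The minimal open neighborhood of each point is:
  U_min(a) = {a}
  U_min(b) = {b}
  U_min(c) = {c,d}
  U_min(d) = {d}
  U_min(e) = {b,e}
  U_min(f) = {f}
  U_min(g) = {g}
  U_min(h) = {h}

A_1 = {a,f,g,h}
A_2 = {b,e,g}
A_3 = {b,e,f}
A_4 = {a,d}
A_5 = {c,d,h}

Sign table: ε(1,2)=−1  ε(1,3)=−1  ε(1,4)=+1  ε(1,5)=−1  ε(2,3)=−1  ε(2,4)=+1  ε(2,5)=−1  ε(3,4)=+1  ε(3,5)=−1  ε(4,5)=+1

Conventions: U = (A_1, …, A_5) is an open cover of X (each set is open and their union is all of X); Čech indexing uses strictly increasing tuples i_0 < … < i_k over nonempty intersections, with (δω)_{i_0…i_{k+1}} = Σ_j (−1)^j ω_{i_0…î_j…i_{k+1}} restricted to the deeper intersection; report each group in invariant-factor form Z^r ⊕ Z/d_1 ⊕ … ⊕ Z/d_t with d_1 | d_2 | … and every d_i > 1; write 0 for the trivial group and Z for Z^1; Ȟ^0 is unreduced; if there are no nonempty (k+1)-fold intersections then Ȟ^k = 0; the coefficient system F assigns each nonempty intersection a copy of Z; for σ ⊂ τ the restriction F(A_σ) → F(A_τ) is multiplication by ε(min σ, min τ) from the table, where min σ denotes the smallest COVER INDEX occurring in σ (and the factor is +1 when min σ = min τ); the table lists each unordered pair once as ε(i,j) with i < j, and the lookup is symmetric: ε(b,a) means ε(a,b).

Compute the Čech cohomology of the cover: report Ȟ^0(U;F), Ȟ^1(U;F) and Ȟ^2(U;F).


Ȟ^0(U;F) ≅ 0, Ȟ^1(U;F) ≅ Z ⊕ Z/2 and Ȟ^2(U;F) ≅ 0

nonempty intersections:
  A12={g} A13={f} A14={a} A15={h} A23={b,e} A45={d}
C dims 5,6; δ0: rk 5, SNF 1^4·2
Ȟ^0: (5−5)−0=0 ⇒ 0
Ȟ^1: (6−0)−5=1 plus torsion [2] ⇒ Z ⊕ Z/2
Ȟ^2: (0−0)−0=0 ⇒ 0


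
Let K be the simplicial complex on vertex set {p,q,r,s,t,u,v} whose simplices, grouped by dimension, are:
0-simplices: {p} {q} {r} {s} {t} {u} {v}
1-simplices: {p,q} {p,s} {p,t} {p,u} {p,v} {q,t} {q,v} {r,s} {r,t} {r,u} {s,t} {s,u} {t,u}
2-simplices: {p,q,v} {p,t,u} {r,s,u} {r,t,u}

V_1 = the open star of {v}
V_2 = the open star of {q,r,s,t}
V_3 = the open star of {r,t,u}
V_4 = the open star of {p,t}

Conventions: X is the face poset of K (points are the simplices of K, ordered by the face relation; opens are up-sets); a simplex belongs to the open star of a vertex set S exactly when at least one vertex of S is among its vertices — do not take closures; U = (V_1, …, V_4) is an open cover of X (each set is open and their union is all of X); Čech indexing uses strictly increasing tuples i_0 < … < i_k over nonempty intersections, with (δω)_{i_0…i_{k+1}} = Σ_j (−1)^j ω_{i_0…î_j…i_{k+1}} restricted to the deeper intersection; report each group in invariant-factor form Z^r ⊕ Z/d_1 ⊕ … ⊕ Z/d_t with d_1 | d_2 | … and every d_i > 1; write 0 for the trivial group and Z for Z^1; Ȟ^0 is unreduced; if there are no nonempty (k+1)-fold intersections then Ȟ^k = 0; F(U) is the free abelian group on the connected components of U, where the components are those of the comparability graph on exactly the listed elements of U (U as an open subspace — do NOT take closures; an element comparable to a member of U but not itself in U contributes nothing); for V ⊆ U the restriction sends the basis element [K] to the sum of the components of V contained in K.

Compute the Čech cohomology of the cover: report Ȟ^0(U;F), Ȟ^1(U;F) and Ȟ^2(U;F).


nerve of the cover:
  V1={{v},{p,v},{q,v},{p,q,v}} V2={{q},{r},{s},{t},{p,q},{p,s},{p,t},{q,t},{q,v},{r,s},{r,t},{r,u},{s,t},{s,u},{t,u},{p,q,v},{p,t,u},{r,s,u},{r,t,u}} V3={{r},{t},{u},{p,t},{p,u},{q,t},{r,s},{r,t},{r,u},{s,t},{s,u},{t,u},{p,t,u},{r,s,u},{r,t,u}} V4={{p},{t},{p,q},{p,s},{p,t},{p,u},{p,v},{q,t},{r,t},{s,t},{t,u},{p,q,v},{p,t,u},{r,t,u}}
  V12={{q,v},{p,q,v}} V14={{p,v},{p,q,v}} V23={{r},{t},{p,t},{q,t},{r,s},{r,t},{r,u},{s,t},{s,u},{t,u},{p,t,u},{r,s,u},{r,t,u}} V24={{t},{p,q},{p,s},{p,t},{q,t},{r,t},{s,t},{t,u},{p,q,v},{p,t,u},{r,t,u}} V34={{t},{p,t},{p,u},{q,t},{r,t},{s,t},{t,u},{p,t,u},{r,t,u}}
  V124={{p,q,v}} V234={{t},{p,t},{q,t},{r,t},{s,t},{t,u},{p,t,u},{r,t,u}}
components per intersection:
  V1: {{v},{p,v},{q,v},{p,q,v}}
  V2: {{q},{r},{s},{t},{p,q},{p,s},{p,t},{q,t},{q,v},{r,s},{r,t},{r,u},{s,t},{s,u},{t,u},{p,q,v},{p,t,u},{r,s,u},{r,t,u}}
  V3: {{r},{t},{u},{p,t},{p,u},{q,t},{r,s},{r,t},{r,u},{s,t},{s,u},{t,u},{p,t,u},{r,s,u},{r,t,u}}
  V4: {{p},{t},{p,q},{p,s},{p,t},{p,u},{p,v},{q,t},{r,t},{s,t},{t,u},{p,q,v},{p,t,u},{r,t,u}}
  V12: {{q,v},{p,q,v}}
  V14: {{p,v},{p,q,v}}
  V23: {{r},{t},{p,t},{q,t},{r,s},{r,t},{r,u},{s,t},{s,u},{t,u},{p,t,u},{r,s,u},{r,t,u}}
  V24: {{t},{p,t},{q,t},{r,t},{s,t},{t,u},{p,t,u},{r,t,u}} {{p,q},{p,q,v}} {{p,s}}
  V34: {{t},{p,t},{p,u},{q,t},{r,t},{s,t},{t,u},{p,t,u},{r,t,u}}
  V124: {{p,q,v}}
  V234: {{t},{p,t},{q,t},{r,t},{s,t},{t,u},{p,t,u},{r,t,u}}
C dims 4,7,2; δ0: rk 3, SNF 1^3; δ1: rk 2, SNF 1^2
Ȟ^0 = (4 − 3) − 0 = 1, so Ȟ^0 ≅ Z
Ȟ^1 = (7 − 2) − 3 = 2, so Ȟ^1 ≅ Z^2
Ȟ^2 = (2 − 0) − 2 = 0, so Ȟ^2 ≅ 0

Ȟ^0 ≅ Z; Ȟ^1 ≅ Z^2; Ȟ^2 ≅ 0


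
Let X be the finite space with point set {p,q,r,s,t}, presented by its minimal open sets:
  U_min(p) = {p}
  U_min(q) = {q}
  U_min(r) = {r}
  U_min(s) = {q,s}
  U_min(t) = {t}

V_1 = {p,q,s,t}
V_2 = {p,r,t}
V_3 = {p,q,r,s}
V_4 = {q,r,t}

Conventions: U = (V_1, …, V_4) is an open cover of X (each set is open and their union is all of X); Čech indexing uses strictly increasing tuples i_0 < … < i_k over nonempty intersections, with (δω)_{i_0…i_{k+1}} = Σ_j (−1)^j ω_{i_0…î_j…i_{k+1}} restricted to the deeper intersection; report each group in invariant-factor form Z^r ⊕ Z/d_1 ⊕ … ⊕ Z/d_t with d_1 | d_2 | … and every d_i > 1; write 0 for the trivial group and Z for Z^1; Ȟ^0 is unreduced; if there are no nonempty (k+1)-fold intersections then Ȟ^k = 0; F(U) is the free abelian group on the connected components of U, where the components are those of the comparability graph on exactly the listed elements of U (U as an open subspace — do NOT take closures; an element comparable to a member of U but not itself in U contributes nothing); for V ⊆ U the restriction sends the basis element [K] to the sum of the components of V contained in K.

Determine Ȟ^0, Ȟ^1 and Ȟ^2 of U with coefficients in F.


nonempty overlaps:
  V12={p,t} V13={p,q,s} V14={q,t} V23={p,r} V24={r,t} V34={q,r}
  V123={p} V124={t} V134={q} V234={r}
components per intersection:
  V1: {p} {q,s} {t}
  V2: {p} {r} {t}
  V3: {p} {q,s} {r}
  V4: {q} {r} {t}
  V12: {p} {t}
  V13: {p} {q,s}
  V14: {q} {t}
  V23: {p} {r}
  V24: {r} {t}
  V34: {q} {r}
  V123: {p}
  V124: {t}
  V134: {q}
  V234: {r}
C dims 12,12,4; δ0: rk 8, SNF 1^8; δ1: rk 4, SNF 1^4
degree 0: 12−8−0 = 4 → Ȟ^0 ≅ Z^4
degree 1: 12−4−8 = 0 → Ȟ^1 ≅ 0
degree 2: 4−0−4 = 0 → Ȟ^2 ≅ 0

Ȟ^0(U;F) ≅ Z^4; Ȟ^1(U;F) ≅ 0; Ȟ^2(U;F) ≅ 0
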